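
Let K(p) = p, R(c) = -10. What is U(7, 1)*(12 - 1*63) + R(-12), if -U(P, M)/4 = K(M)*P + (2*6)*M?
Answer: 3866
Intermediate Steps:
U(P, M) = -48*M - 4*M*P (U(P, M) = -4*(M*P + (2*6)*M) = -4*(M*P + 12*M) = -4*(12*M + M*P) = -48*M - 4*M*P)
U(7, 1)*(12 - 1*63) + R(-12) = (4*1*(-12 - 1*7))*(12 - 1*63) - 10 = (4*1*(-12 - 7))*(12 - 63) - 10 = (4*1*(-19))*(-51) - 10 = -76*(-51) - 10 = 3876 - 10 = 3866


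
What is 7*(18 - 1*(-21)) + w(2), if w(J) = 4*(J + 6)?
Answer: 305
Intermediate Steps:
w(J) = 24 + 4*J (w(J) = 4*(6 + J) = 24 + 4*J)
7*(18 - 1*(-21)) + w(2) = 7*(18 - 1*(-21)) + (24 + 4*2) = 7*(18 + 21) + (24 + 8) = 7*39 + 32 = 273 + 32 = 305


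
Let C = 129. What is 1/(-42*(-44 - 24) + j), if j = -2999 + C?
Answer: -1/14 ≈ -0.071429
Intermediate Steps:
j = -2870 (j = -2999 + 129 = -2870)
1/(-42*(-44 - 24) + j) = 1/(-42*(-44 - 24) - 2870) = 1/(-42*(-68) - 2870) = 1/(2856 - 2870) = 1/(-14) = -1/14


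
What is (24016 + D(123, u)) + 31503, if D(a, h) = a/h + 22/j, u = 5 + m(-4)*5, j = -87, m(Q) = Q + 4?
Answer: 24161356/435 ≈ 55543.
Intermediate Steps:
m(Q) = 4 + Q
u = 5 (u = 5 + (4 - 4)*5 = 5 + 0*5 = 5 + 0 = 5)
D(a, h) = -22/87 + a/h (D(a, h) = a/h + 22/(-87) = a/h + 22*(-1/87) = a/h - 22/87 = -22/87 + a/h)
(24016 + D(123, u)) + 31503 = (24016 + (-22/87 + 123/5)) + 31503 = (24016 + 10591/435) + 31503 = 10457551/435 + 31503 = 24161356/435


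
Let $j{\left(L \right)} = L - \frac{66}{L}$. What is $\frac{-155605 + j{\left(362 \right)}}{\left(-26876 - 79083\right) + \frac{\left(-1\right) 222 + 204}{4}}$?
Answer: $\frac{56198032}{38358787} \approx 1.4651$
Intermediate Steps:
$j{\left(L \right)} = L - \frac{66}{L}$
$\frac{-155605 + j{\left(362 \right)}}{\left(-26876 - 79083\right) + \frac{\left(-1\right) 222 + 204}{4}} = \frac{-155605 + \left(362 - \frac{66}{362}\right)}{\left(-26876 - 79083\right) + \frac{\left(-1\right) 222 + 204}{4}} = \frac{-155605 + \left(362 - \frac{33}{181}\right)}{\left(-26876 - 79083\right) + \frac{-222 + 204}{4}} = \frac{-155605 + \left(362 - \frac{33}{181}\right)}{-105959 + \frac{1}{4} \left(-18\right)} = \frac{-155605 + \frac{65489}{181}}{-105959 - \frac{9}{2}} = - \frac{28099016}{181 \left(- \frac{211927}{2}\right)} = \left(- \frac{28099016}{181}\right) \left(- \frac{2}{211927}\right) = \frac{56198032}{38358787}$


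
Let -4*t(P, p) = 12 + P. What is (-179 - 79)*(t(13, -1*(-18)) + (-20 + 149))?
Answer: -63339/2 ≈ -31670.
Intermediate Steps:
t(P, p) = -3 - P/4 (t(P, p) = -(12 + P)/4 = -3 - P/4)
(-179 - 79)*(t(13, -1*(-18)) + (-20 + 149)) = (-179 - 79)*((-3 - ¼*13) + (-20 + 149)) = -258*((-3 - 13/4) + 129) = -258*(-25/4 + 129) = -258*491/4 = -63339/2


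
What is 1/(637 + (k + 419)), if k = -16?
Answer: 1/1040 ≈ 0.00096154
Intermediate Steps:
1/(637 + (k + 419)) = 1/(637 + (-16 + 419)) = 1/(637 + 403) = 1/1040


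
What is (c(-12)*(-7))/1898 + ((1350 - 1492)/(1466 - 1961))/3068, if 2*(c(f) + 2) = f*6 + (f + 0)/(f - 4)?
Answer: 61576399/443448720 ≈ 0.13886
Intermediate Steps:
c(f) = -2 + 3*f + f/(2*(-4 + f)) (c(f) = -2 + (f*6 + (f + 0)/(f - 4))/2 = -2 + (6*f + f/(-4 + f))/2 = -2 + (3*f + f/(2*(-4 + f))) = -2 + 3*f + f/(2*(-4 + f)))
(c(-12)*(-7))/1898 + ((1350 - 1492)/(1466 - 1961))/3068 = (((16 - 27*(-12) + 6*(-12)**2)/(2*(-4 - 12)))*(-7))/1898 + ((1350 - 1492)/(1466 - 1961))/3068 = (((1/2)*(16 + 324 + 6*144)/(-16))*(-7))*(1/1898) - 142/(-495)*(1/3068) = (((1/2)*(-1/16)*(16 + 324 + 864))*(-7))*(1/1898) - 142*(-1/495)*(1/3068) = (((1/2)*(-1/16)*1204)*(-7))*(1/1898) + (142/495)*(1/3068) = -301/8*(-7)*(1/1898) + 71/759330 = (2107/8)*(1/1898) + 71/759330 = 2107/15184 + 71/759330 = 61576399/443448720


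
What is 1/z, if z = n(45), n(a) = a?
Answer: 1/45 ≈ 0.022222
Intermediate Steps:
z = 45
1/z = 1/45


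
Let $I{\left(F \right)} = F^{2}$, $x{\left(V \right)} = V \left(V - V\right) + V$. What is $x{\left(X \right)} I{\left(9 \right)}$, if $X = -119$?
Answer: $-9639$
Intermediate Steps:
$x{\left(V \right)} = V$ ($x{\left(V \right)} = V 0 + V = 0 + V = V$)
$x{\left(X \right)} I{\left(9 \right)} = - 119 \cdot 9^{2} = \left(-119\right) 81 = -9639$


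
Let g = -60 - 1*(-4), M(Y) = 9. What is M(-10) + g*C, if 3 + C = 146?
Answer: -7999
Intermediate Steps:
C = 143 (C = -3 + 146 = 143)
g = -56 (g = -60 + 4 = -56)
M(-10) + g*C = 9 - 56*143 = 9 - 8008 = -7999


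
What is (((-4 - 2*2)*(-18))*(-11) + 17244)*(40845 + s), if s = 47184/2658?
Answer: 283480436340/443 ≈ 6.3991e+8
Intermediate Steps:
s = 7864/443 (s = 47184*(1/2658) = 7864/443 ≈ 17.752)
(((-4 - 2*2)*(-18))*(-11) + 17244)*(40845 + s) = (((-4 - 2*2)*(-18))*(-11) + 17244)*(40845 + 7864/443) = (((-4 - 4)*(-18))*(-11) + 17244)*(18102199/443) = (-8*(-18)*(-11) + 17244)*(18102199/443) = (144*(-11) + 17244)*(18102199/443) = (-1584 + 17244)*(18102199/443) = 15660*(18102199/443) = 283480436340/443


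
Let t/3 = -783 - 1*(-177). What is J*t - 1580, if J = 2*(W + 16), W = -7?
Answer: -34304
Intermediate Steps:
J = 18 (J = 2*(-7 + 16) = 2*9 = 18)
t = -1818 (t = 3*(-783 - 1*(-177)) = 3*(-783 + 177) = 3*(-606) = -1818)
J*t - 1580 = 18*(-1818) - 1580 = -32724 - 1580 = -34304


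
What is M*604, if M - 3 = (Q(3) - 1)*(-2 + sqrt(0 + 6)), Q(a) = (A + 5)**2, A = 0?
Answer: -27180 + 14496*sqrt(6) ≈ 8327.8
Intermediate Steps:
Q(a) = 25 (Q(a) = (0 + 5)**2 = 5**2 = 25)
M = -45 + 24*sqrt(6) (M = 3 + (25 - 1)*(-2 + sqrt(0 + 6)) = 3 + 24*(-2 + sqrt(6)) = 3 + (-48 + 24*sqrt(6)) = -45 + 24*sqrt(6) ≈ 13.788)
M*604 = (-45 + 24*sqrt(6))*604 = -27180 + 14496*sqrt(6)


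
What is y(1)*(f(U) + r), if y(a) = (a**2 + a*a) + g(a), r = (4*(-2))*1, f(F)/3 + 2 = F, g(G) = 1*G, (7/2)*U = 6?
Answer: -186/7 ≈ -26.571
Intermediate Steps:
U = 12/7 (U = (2/7)*6 = 12/7 ≈ 1.7143)
g(G) = G
f(F) = -6 + 3*F
r = -8 (r = -8*1 = -8)
y(a) = a + 2*a**2 (y(a) = (a**2 + a*a) + a = (a**2 + a**2) + a = 2*a**2 + a = a + 2*a**2)
y(1)*(f(U) + r) = (1*(1 + 2*1))*((-6 + 3*(12/7)) - 8) = (1*(1 + 2))*((-6 + 36/7) - 8) = (1*3)*(-6/7 - 8) = 3*(-62/7) = -186/7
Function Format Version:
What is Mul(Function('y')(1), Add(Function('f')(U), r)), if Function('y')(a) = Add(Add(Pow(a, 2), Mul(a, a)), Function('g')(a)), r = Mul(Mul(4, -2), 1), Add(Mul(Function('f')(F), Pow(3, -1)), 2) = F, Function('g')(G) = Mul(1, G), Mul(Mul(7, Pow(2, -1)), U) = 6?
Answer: Rational(-186, 7) ≈ -26.571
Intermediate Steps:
U = Rational(12, 7) (U = Mul(Rational(2, 7), 6) = Rational(12, 7) ≈ 1.7143)
Function('g')(G) = G
Function('f')(F) = Add(-6, Mul(3, F))
r = -8 (r = Mul(-8, 1) = -8)
Function('y')(a) = Add(a, Mul(2, Pow(a, 2))) (Function('y')(a) = Add(Add(Pow(a, 2), Mul(a, a)), a) = Add(Add(Pow(a, 2), Pow(a, 2)), a) = Add(Mul(2, Pow(a, 2)), a) = Add(a, Mul(2, Pow(a, 2))))
Mul(Function('y')(1), Add(Function('f')(U), r)) = Mul(Mul(1, Add(1, Mul(2, 1))), Add(Add(-6, Mul(3, Rational(12, 7))), -8)) = Mul(Mul(1, Add(1, 2)), Add(Add(-6, Rational(36, 7)), -8)) = Mul(Mul(1, 3), Add(Rational(-6, 7), -8)) = Mul(3, Rational(-62, 7)) = Rational(-186, 7)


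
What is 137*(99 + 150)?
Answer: 34113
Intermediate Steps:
137*(99 + 150) = 137*249 = 34113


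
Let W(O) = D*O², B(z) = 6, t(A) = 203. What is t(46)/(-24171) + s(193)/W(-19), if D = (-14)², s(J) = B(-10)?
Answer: -1015603/122160234 ≈ -0.0083137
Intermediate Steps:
s(J) = 6
D = 196
W(O) = 196*O²
t(46)/(-24171) + s(193)/W(-19) = 203/(-24171) + 6/((196*(-19)²)) = 203*(-1/24171) + 6/((196*361)) = -29/3453 + 6/70756 = -29/3453 + 6*(1/70756) = -29/3453 + 3/35378 = -1015603/122160234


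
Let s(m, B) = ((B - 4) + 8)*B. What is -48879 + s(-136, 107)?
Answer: -37002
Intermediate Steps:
s(m, B) = B*(4 + B) (s(m, B) = ((-4 + B) + 8)*B = (4 + B)*B = B*(4 + B))
-48879 + s(-136, 107) = -48879 + 107*(4 + 107) = -48879 + 107*111 = -48879 + 11877 = -37002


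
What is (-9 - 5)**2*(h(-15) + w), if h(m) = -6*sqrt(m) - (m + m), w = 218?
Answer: 48608 - 1176*I*sqrt(15) ≈ 48608.0 - 4554.6*I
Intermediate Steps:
h(m) = -6*sqrt(m) - 2*m
(-9 - 5)**2*(h(-15) + w) = (-9 - 5)**2*((-6*I*sqrt(15) - 2*(-15)) + 218) = (-14)**2*((-6*I*sqrt(15) + 30) + 218) = 196*((-6*I*sqrt(15) + 30) + 218) = 196*((30 - 6*I*sqrt(15)) + 218) = 196*(248 - 6*I*sqrt(15)) = 48608 - 1176*I*sqrt(15)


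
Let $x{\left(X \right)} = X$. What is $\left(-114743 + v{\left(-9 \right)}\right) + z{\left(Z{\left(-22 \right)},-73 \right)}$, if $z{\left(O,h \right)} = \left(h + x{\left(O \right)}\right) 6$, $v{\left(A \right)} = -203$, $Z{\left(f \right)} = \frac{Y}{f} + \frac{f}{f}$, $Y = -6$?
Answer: $- \frac{1269140}{11} \approx -1.1538 \cdot 10^{5}$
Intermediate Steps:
$Z{\left(f \right)} = 1 - \frac{6}{f}$ ($Z{\left(f \right)} = - \frac{6}{f} + \frac{f}{f} = - \frac{6}{f} + 1 = 1 - \frac{6}{f}$)
$z{\left(O,h \right)} = 6 O + 6 h$ ($z{\left(O,h \right)} = \left(h + O\right) 6 = \left(O + h\right) 6 = 6 O + 6 h$)
$\left(-114743 + v{\left(-9 \right)}\right) + z{\left(Z{\left(-22 \right)},-73 \right)} = \left(-114743 - 203\right) + \left(6 \frac{-6 - 22}{-22} + 6 \left(-73\right)\right) = -114946 - \left(438 - 6 \left(\left(- \frac{1}{22}\right) \left(-28\right)\right)\right) = -114946 + \left(6 \cdot \frac{14}{11} - 438\right) = -114946 + \left(\frac{84}{11} - 438\right) = -114946 - \frac{4734}{11} = - \frac{1269140}{11}$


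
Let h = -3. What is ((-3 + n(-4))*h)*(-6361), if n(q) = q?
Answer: -133581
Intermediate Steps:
((-3 + n(-4))*h)*(-6361) = ((-3 - 4)*(-3))*(-6361) = -7*(-3)*(-6361) = 21*(-6361) = -133581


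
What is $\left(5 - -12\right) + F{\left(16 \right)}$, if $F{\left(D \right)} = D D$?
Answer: $273$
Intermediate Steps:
$F{\left(D \right)} = D^{2}$
$\left(5 - -12\right) + F{\left(16 \right)} = \left(5 - -12\right) + 16^{2} = \left(5 + 12\right) + 256 = 17 + 256 = 273$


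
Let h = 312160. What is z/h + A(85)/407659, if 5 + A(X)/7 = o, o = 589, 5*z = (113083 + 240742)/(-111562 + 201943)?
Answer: 3296141517989/328611974318304 ≈ 0.010030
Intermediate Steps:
z = 70765/90381 (z = ((113083 + 240742)/(-111562 + 201943))/5 = (353825/90381)/5 = (353825*(1/90381))/5 = (⅕)*(353825/90381) = 70765/90381 ≈ 0.78296)
A(X) = 4088 (A(X) = -35 + 7*589 = -35 + 4123 = 4088)
z/h + A(85)/407659 = (70765/90381)/312160 + 4088/407659 = (70765/90381)*(1/312160) + 4088*(1/407659) = 14153/5642666592 + 584/58237 = 3296141517989/328611974318304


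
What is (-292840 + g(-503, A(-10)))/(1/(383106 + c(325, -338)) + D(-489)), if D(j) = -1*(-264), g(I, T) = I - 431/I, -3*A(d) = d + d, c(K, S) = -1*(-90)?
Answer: -56540990549208/50885363735 ≈ -1111.1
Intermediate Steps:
c(K, S) = 90
A(d) = -2*d/3 (A(d) = -(d + d)/3 = -2*d/3)
D(j) = 264
(-292840 + g(-503, A(-10)))/(1/(383106 + c(325, -338)) + D(-489)) = (-292840 + (-503 - 431/(-503)))/(1/(383106 + 90) + 264) = (-292840 + (-503 - 431*(-1/503)))/(1/383196 + 264) = (-292840 + (-503 + 431/503))/(1/383196 + 264) = (-292840 - 252578/503)/(101163745/383196) = -147551098/503*383196/101163745 = -56540990549208/50885363735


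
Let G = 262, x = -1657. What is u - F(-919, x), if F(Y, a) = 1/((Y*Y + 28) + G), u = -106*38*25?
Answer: -85076495701/844851 ≈ -1.0070e+5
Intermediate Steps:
u = -100700 (u = -4028*25 = -100700)
F(Y, a) = 1/(290 + Y²) (F(Y, a) = 1/((Y*Y + 28) + 262) = 1/((Y² + 28) + 262) = 1/((28 + Y²) + 262) = 1/(290 + Y²))
u - F(-919, x) = -100700 - 1/(290 + (-919)²) = -100700 - 1/(290 + 844561) = -100700 - 1/844851 = -85076495701/844851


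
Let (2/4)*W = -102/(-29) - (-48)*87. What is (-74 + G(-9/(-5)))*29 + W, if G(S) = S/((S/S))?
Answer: 908459/145 ≈ 6265.2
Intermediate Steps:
G(S) = S (G(S) = S/1 = S*1 = S)
W = 242412/29 (W = 2*(-102/(-29) - (-48)*87) = 2*(-102*(-1/29) - 48*(-87)) = 2*(102/29 + 4176) = 2*(121206/29) = 242412/29 ≈ 8359.0)
(-74 + G(-9/(-5)))*29 + W = (-74 - 9/(-5))*29 + 242412/29 = (-74 - 9*(-⅕))*29 + 242412/29 = (-74 + 9/5)*29 + 242412/29 = -361/5*29 + 242412/29 = -10469/5 + 242412/29 = 908459/145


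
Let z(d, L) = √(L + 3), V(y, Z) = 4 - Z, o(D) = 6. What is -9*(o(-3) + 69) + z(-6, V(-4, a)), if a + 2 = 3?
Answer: -675 + √6 ≈ -672.55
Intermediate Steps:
a = 1 (a = -2 + 3 = 1)
z(d, L) = √(3 + L)
-9*(o(-3) + 69) + z(-6, V(-4, a)) = -9*(6 + 69) + √(3 + (4 - 1*1)) = -9*75 + √(3 + (4 - 1)) = -675 + √(3 + 3) = -675 + √6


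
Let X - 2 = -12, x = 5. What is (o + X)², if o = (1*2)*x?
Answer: 0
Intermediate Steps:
X = -10 (X = 2 - 12 = -10)
o = 10 (o = (1*2)*5 = 2*5 = 10)
(o + X)² = (10 - 10)² = 0² = 0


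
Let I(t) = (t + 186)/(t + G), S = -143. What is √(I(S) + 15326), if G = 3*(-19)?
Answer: 3*√681146/20 ≈ 123.80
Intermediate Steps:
G = -57
I(t) = (186 + t)/(-57 + t) (I(t) = (t + 186)/(t - 57) = (186 + t)/(-57 + t))
√(I(S) + 15326) = √((186 - 143)/(-57 - 143) + 15326) = √(43/(-200) + 15326) = √(-1/200*43 + 15326) = √(-43/200 + 15326) = √(3065157/200) = 3*√681146/20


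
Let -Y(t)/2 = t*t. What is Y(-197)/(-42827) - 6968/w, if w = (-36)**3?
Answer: 489970493/249767064 ≈ 1.9617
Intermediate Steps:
w = -46656
Y(t) = -2*t**2 (Y(t) = -2*t*t = -2*t**2)
Y(-197)/(-42827) - 6968/w = -2*(-197)**2/(-42827) - 6968/(-46656) = -2*38809*(-1/42827) - 6968*(-1/46656) = -77618*(-1/42827) + 871/5832 = 77618/42827 + 871/5832 = 489970493/249767064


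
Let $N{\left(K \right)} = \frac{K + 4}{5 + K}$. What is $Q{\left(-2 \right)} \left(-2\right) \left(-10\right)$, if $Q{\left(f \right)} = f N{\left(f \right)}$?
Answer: $- \frac{80}{3} \approx -26.667$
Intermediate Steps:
$N{\left(K \right)} = \frac{4 + K}{5 + K}$
$Q{\left(f \right)} = \frac{f \left(4 + f\right)}{5 + f}$ ($Q{\left(f \right)} = f \frac{4 + f}{5 + f} = \frac{f \left(4 + f\right)}{5 + f}$)
$Q{\left(-2 \right)} \left(-2\right) \left(-10\right) = - \frac{2 \left(4 - 2\right)}{5 - 2} \left(-2\right) \left(-10\right) = \left(-2\right) \frac{1}{3} \cdot 2 \left(-2\right) \left(-10\right) = \left(- \frac{4}{3}\right) \left(-2\right) \left(-10\right) = \frac{8}{3} \left(-10\right) = - \frac{80}{3}$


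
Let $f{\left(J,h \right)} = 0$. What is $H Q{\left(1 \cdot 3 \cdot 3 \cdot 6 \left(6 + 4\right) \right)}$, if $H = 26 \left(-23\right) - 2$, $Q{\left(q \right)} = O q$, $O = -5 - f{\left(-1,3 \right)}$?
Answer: $1620000$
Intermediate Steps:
$O = -5$ ($O = -5 - 0 = -5 + 0 = -5$)
$Q{\left(q \right)} = - 5 q$
$H = -600$ ($H = -598 - 2 = -600$)
$H Q{\left(1 \cdot 3 \cdot 3 \cdot 6 \left(6 + 4\right) \right)} = - 600 \left(- 5 \cdot 1 \cdot 3 \cdot 3 \cdot 6 \left(6 + 4\right)\right) = - 600 \left(- 5 \cdot 1 \cdot 9 \cdot 6 \cdot 10\right) = - 600 \left(- 5 \cdot 1 \cdot 54 \cdot 10\right) = - 600 \left(- 5 \cdot 54 \cdot 10\right) = - 600 \left(\left(-5\right) 540\right) = \left(-600\right) \left(-2700\right) = 1620000$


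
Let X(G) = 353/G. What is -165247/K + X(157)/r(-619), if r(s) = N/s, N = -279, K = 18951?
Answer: -1032462728/276703551 ≈ -3.7313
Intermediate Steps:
r(s) = -279/s
-165247/K + X(157)/r(-619) = -165247/18951 + (353/157)/((-279/(-619))) = -165247*1/18951 + (353*(1/157))/((-279*(-1/619))) = -165247/18951 + 353/(157*(279/619)) = -165247/18951 + (353/157)*(619/279) = -165247/18951 + 218507/43803 = -1032462728/276703551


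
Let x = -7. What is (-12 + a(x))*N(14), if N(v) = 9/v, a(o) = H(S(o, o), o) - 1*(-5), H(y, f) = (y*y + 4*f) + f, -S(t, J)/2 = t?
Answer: 99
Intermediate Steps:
S(t, J) = -2*t
H(y, f) = y**2 + 5*f (H(y, f) = (y**2 + 4*f) + f = y**2 + 5*f)
a(o) = 5 + 4*o**2 + 5*o (a(o) = ((-2*o)**2 + 5*o) - 1*(-5) = (4*o**2 + 5*o) + 5 = 5 + 4*o**2 + 5*o)
(-12 + a(x))*N(14) = (-12 + (5 + 4*(-7)**2 + 5*(-7)))*(9/14) = (-12 + (5 + 4*49 - 35))*(9*(1/14)) = (-12 + (5 + 196 - 35))*(9/14) = (-12 + 166)*(9/14) = 154*(9/14) = 99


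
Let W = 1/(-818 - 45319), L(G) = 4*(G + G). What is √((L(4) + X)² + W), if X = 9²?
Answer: 2*√40207668774/3549 ≈ 113.00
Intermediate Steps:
X = 81
L(G) = 8*G (L(G) = 4*(2*G) = 8*G)
W = -1/46137 (W = 1/(-46137) = -1/46137 ≈ -2.1675e-5)
√((L(4) + X)² + W) = √((8*4 + 81)² - 1/46137) = √((32 + 81)² - 1/46137) = √(113² - 1/46137) = √(12769 - 1/46137) = √(589123352/46137) = 2*√40207668774/3549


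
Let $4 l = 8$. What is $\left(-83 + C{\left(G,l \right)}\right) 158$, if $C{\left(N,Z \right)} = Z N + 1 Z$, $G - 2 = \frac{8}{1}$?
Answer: $-9638$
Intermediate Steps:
$l = 2$ ($l = \frac{1}{4} \cdot 8 = 2$)
$G = 10$ ($G = 2 + \frac{8}{1} = 2 + 8 \cdot 1 = 2 + 8 = 10$)
$C{\left(N,Z \right)} = Z + N Z$ ($C{\left(N,Z \right)} = N Z + Z = Z + N Z$)
$\left(-83 + C{\left(G,l \right)}\right) 158 = \left(-83 + 2 \left(1 + 10\right)\right) 158 = \left(-83 + 2 \cdot 11\right) 158 = \left(-83 + 22\right) 158 = \left(-61\right) 158 = -9638$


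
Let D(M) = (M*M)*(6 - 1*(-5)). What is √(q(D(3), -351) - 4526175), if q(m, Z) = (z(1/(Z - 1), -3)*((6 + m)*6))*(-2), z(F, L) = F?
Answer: I*√8762667870/44 ≈ 2127.5*I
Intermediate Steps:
D(M) = 11*M² (D(M) = M²*(6 + 5) = M²*11 = 11*M²)
q(m, Z) = -2*(36 + 6*m)/(-1 + Z) (q(m, Z) = (((6 + m)*6)/(Z - 1))*(-2) = ((36 + 6*m)/(-1 + Z))*(-2) = -2*(36 + 6*m)/(-1 + Z))
√(q(D(3), -351) - 4526175) = √(12*(-6 - 11*3²)/(-1 - 351) - 4526175) = √(12*(-6 - 11*9)/(-352) - 4526175) = √(12*(-1/352)*(-6 - 1*99) - 4526175) = √(12*(-1/352)*(-6 - 99) - 4526175) = √(12*(-1/352)*(-105) - 4526175) = √(315/88 - 4526175) = √(-398303085/88) = I*√8762667870/44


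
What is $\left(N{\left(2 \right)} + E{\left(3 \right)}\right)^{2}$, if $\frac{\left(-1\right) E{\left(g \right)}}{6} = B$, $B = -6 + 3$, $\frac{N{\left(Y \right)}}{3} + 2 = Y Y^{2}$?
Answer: $1296$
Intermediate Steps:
$N{\left(Y \right)} = -6 + 3 Y^{3}$ ($N{\left(Y \right)} = -6 + 3 Y Y^{2} = -6 + 3 Y^{3}$)
$B = -3$
$E{\left(g \right)} = 18$ ($E{\left(g \right)} = \left(-6\right) \left(-3\right) = 18$)
$\left(N{\left(2 \right)} + E{\left(3 \right)}\right)^{2} = \left(\left(-6 + 3 \cdot 2^{3}\right) + 18\right)^{2} = \left(\left(-6 + 3 \cdot 8\right) + 18\right)^{2} = \left(\left(-6 + 24\right) + 18\right)^{2} = \left(18 + 18\right)^{2} = 36^{2} = 1296$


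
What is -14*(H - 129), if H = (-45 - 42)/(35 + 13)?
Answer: 14651/8 ≈ 1831.4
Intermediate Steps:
H = -29/16 (H = -87/48 = -87*1/48 = -29/16 ≈ -1.8125)
-14*(H - 129) = -14*(-29/16 - 129) = -14*(-2093/16) = 14651/8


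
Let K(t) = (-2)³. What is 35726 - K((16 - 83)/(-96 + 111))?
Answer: 35734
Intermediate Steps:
K(t) = -8
35726 - K((16 - 83)/(-96 + 111)) = 35726 - 1*(-8) = 35726 + 8 = 35734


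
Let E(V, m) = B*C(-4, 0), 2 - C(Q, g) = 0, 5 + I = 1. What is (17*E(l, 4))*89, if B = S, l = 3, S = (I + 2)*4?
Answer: -24208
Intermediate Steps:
I = -4 (I = -5 + 1 = -4)
S = -8 (S = (-4 + 2)*4 = -2*4 = -8)
C(Q, g) = 2 (C(Q, g) = 2 - 1*0 = 2 + 0 = 2)
B = -8
E(V, m) = -16 (E(V, m) = -8*2 = -16)
(17*E(l, 4))*89 = (17*(-16))*89 = -272*89 = -24208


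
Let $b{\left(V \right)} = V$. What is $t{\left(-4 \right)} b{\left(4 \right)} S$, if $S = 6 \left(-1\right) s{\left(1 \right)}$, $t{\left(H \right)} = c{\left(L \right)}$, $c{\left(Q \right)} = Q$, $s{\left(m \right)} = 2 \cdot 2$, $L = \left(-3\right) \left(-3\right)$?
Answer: $-864$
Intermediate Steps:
$L = 9$
$s{\left(m \right)} = 4$
$t{\left(H \right)} = 9$
$S = -24$ ($S = 6 \left(-1\right) 4 = \left(-6\right) 4 = -24$)
$t{\left(-4 \right)} b{\left(4 \right)} S = 9 \cdot 4 \left(-24\right) = 36 \left(-24\right) = -864$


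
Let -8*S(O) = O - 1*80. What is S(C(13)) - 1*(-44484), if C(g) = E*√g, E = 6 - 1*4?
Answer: 44494 - √13/4 ≈ 44493.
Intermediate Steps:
E = 2 (E = 6 - 4 = 2)
C(g) = 2*√g
S(O) = 10 - O/8 (S(O) = -(O - 1*80)/8 = -(O - 80)/8 = -(-80 + O)/8 = 10 - O/8)
S(C(13)) - 1*(-44484) = (10 - √13/4) - 1*(-44484) = (10 - √13/4) + 44484 = 44494 - √13/4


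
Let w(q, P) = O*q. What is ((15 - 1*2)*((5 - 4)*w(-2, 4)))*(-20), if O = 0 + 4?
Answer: 2080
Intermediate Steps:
O = 4
w(q, P) = 4*q
((15 - 1*2)*((5 - 4)*w(-2, 4)))*(-20) = ((15 - 1*2)*((5 - 4)*(4*(-2))))*(-20) = ((15 - 2)*(1*(-8)))*(-20) = (13*(-8))*(-20) = -104*(-20) = 2080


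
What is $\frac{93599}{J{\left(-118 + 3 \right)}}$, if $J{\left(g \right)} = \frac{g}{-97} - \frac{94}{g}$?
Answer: $\frac{1044096845}{22343} \approx 46730.0$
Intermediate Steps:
$J{\left(g \right)} = - \frac{94}{g} - \frac{g}{97}$ ($J{\left(g \right)} = g \left(- \frac{1}{97}\right) - \frac{94}{g} = - \frac{g}{97} - \frac{94}{g} = - \frac{94}{g} - \frac{g}{97}$)
$\frac{93599}{J{\left(-118 + 3 \right)}} = \frac{93599}{- \frac{94}{-118 + 3} - \frac{-118 + 3}{97}} = \frac{93599}{- \frac{94}{-115} - - \frac{115}{97}} = \frac{93599}{\left(-94\right) \left(- \frac{1}{115}\right) + \frac{115}{97}} = \frac{93599}{\frac{94}{115} + \frac{115}{97}} = \frac{93599}{\frac{22343}{11155}} = 93599 \cdot \frac{11155}{22343} = \frac{1044096845}{22343}$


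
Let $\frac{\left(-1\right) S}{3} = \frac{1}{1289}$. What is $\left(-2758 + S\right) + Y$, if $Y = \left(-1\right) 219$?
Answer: $- \frac{3837356}{1289} \approx -2977.0$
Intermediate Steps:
$Y = -219$
$S = - \frac{3}{1289} \approx -0.0023274$
$\left(-2758 + S\right) + Y = \left(-2758 - \frac{3}{1289}\right) - 219 = - \frac{3555065}{1289} - 219 = - \frac{3837356}{1289}$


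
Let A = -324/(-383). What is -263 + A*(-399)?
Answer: -230005/383 ≈ -600.54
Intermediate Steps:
A = 324/383 (A = -324*(-1/383) = 324/383 ≈ 0.84595)
-263 + A*(-399) = -263 + (324/383)*(-399) = -263 - 129276/383 = -230005/383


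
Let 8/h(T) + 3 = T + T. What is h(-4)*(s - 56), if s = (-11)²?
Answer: -520/11 ≈ -47.273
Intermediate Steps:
h(T) = 8/(-3 + 2*T) (h(T) = 8/(-3 + (T + T)) = 8/(-3 + 2*T))
s = 121
h(-4)*(s - 56) = (8/(-3 + 2*(-4)))*(121 - 56) = (8/(-3 - 8))*65 = (8/(-11))*65 = (8*(-1/11))*65 = -8/11*65 = -520/11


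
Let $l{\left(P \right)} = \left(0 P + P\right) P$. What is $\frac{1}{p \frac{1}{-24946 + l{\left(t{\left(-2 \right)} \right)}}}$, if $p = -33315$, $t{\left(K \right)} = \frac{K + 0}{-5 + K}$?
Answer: $\frac{81490}{108829} \approx 0.74879$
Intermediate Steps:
$t{\left(K \right)} = \frac{K}{-5 + K}$
$l{\left(P \right)} = P^{2}$ ($l{\left(P \right)} = \left(0 + P\right) P = P P = P^{2}$)
$\frac{1}{p \frac{1}{-24946 + l{\left(t{\left(-2 \right)} \right)}}} = \frac{1}{\left(-33315\right) \frac{1}{-24946 + \left(- \frac{2}{-5 - 2}\right)^{2}}} = \frac{1}{\left(-33315\right) \frac{1}{-24946 + \left(- \frac{2}{-7}\right)^{2}}} = \frac{1}{\left(-33315\right) \frac{1}{-24946 + \left(\left(-2\right) \left(- \frac{1}{7}\right)\right)^{2}}} = \frac{1}{\left(-33315\right) \frac{1}{-24946 + \left(\frac{2}{7}\right)^{2}}} = \frac{1}{\left(-33315\right) \frac{1}{-24946 + \frac{4}{49}}} = \frac{1}{\left(-33315\right) \frac{1}{- \frac{1222350}{49}}} = \frac{1}{\left(-33315\right) \left(- \frac{49}{1222350}\right)} = \frac{1}{\frac{108829}{81490}} = \frac{81490}{108829}$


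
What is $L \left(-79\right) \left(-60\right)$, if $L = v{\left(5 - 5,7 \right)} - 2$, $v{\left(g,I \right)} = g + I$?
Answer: $23700$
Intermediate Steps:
$v{\left(g,I \right)} = I + g$
$L = 5$ ($L = \left(7 + \left(5 - 5\right)\right) - 2 = \left(7 + 0\right) - 2 = 7 - 2 = 5$)
$L \left(-79\right) \left(-60\right) = 5 \left(-79\right) \left(-60\right) = \left(-395\right) \left(-60\right) = 23700$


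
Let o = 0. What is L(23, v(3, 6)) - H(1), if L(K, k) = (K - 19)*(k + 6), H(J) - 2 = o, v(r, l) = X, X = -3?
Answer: 10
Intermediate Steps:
v(r, l) = -3
H(J) = 2 (H(J) = 2 + 0 = 2)
L(K, k) = (-19 + K)*(6 + k)
L(23, v(3, 6)) - H(1) = (-114 - 19*(-3) + 6*23 + 23*(-3)) - 1*2 = (-114 + 57 + 138 - 69) - 2 = 12 - 2 = 10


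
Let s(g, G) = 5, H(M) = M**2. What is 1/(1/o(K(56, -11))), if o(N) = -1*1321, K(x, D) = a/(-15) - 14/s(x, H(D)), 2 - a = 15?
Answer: -1321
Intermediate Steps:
a = -13 (a = 2 - 1*15 = 2 - 15 = -13)
K(x, D) = -29/15 (K(x, D) = -13/(-15) - 14/5 = -13*(-1/15) - 14*1/5 = 13/15 - 14/5 = -29/15)
o(N) = -1321
1/(1/o(K(56, -11))) = 1/(1/(-1321)) = 1/(-1/1321) = -1321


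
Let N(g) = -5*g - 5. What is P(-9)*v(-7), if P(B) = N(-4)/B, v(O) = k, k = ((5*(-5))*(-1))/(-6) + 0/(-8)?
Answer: 125/18 ≈ 6.9444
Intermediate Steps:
N(g) = -5 - 5*g
k = -25/6 (k = -25*(-1)*(-1/6) + 0*(-1/8) = 25*(-1/6) + 0 = -25/6 + 0 = -25/6 ≈ -4.1667)
v(O) = -25/6
P(B) = 15/B (P(B) = (-5 - 5*(-4))/B = (-5 + 20)/B = 15/B)
P(-9)*v(-7) = (15/(-9))*(-25/6) = (15*(-1/9))*(-25/6) = -5/3*(-25/6) = 125/18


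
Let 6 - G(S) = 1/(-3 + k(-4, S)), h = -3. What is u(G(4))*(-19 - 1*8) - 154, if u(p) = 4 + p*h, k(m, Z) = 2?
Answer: 305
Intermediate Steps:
G(S) = 7 (G(S) = 6 - 1/(-3 + 2) = 6 - 1/(-1) = 6 - 1*(-1) = 6 + 1 = 7)
u(p) = 4 - 3*p (u(p) = 4 + p*(-3) = 4 - 3*p)
u(G(4))*(-19 - 1*8) - 154 = (4 - 3*7)*(-19 - 1*8) - 154 = (4 - 21)*(-19 - 8) - 154 = -17*(-27) - 154 = 459 - 154 = 305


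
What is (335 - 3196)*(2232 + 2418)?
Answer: -13303650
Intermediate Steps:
(335 - 3196)*(2232 + 2418) = -2861*4650 = -13303650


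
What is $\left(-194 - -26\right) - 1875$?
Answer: $-2043$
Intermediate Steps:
$\left(-194 - -26\right) - 1875 = \left(-194 + 26\right) - 1875 = -168 - 1875 = -2043$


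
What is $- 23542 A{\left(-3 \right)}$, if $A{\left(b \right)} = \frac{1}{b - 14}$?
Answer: $\frac{23542}{17} \approx 1384.8$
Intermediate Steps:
$A{\left(b \right)} = \frac{1}{-14 + b}$
$- 23542 A{\left(-3 \right)} = - \frac{23542}{-14 - 3} = - \frac{23542}{-17} = \left(-23542\right) \left(- \frac{1}{17}\right) = \frac{23542}{17}$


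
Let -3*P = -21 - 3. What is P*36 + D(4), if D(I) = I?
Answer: 292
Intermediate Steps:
P = 8 (P = -(-21 - 3)/3 = -1/3*(-24) = 8)
P*36 + D(4) = 8*36 + 4 = 288 + 4 = 292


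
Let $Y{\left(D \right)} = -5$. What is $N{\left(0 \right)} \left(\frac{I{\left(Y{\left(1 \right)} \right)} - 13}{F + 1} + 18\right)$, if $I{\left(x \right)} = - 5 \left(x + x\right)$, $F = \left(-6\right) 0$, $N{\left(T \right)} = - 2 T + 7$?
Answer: $385$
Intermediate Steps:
$N{\left(T \right)} = 7 - 2 T$
$F = 0$
$I{\left(x \right)} = - 10 x$ ($I{\left(x \right)} = - 5 \cdot 2 x = - 10 x$)
$N{\left(0 \right)} \left(\frac{I{\left(Y{\left(1 \right)} \right)} - 13}{F + 1} + 18\right) = \left(7 - 0\right) \left(\frac{\left(-10\right) \left(-5\right) - 13}{0 + 1} + 18\right) = \left(7 + 0\right) \left(\frac{50 - 13}{1} + 18\right) = 7 \left(37 \cdot 1 + 18\right) = 7 \left(37 + 18\right) = 7 \cdot 55 = 385$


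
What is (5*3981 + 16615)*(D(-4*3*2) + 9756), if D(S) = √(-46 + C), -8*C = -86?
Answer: 356289120 + 18260*I*√141 ≈ 3.5629e+8 + 2.1683e+5*I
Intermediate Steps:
C = 43/4 (C = -⅛*(-86) = 43/4 ≈ 10.750)
D(S) = I*√141/2 (D(S) = √(-46 + 43/4) = √(-141/4) = I*√141/2)
(5*3981 + 16615)*(D(-4*3*2) + 9756) = (5*3981 + 16615)*(I*√141/2 + 9756) = (19905 + 16615)*(9756 + I*√141/2) = 36520*(9756 + I*√141/2) = 356289120 + 18260*I*√141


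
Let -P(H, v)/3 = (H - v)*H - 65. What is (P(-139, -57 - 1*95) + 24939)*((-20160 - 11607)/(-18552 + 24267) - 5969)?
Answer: -23184184758/127 ≈ -1.8255e+8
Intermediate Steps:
P(H, v) = 195 - 3*H*(H - v) (P(H, v) = -3*((H - v)*H - 65) = -3*(H*(H - v) - 65) = -3*(-65 + H*(H - v)) = 195 - 3*H*(H - v))
(P(-139, -57 - 1*95) + 24939)*((-20160 - 11607)/(-18552 + 24267) - 5969) = ((195 - 3*(-139)² + 3*(-139)*(-57 - 1*95)) + 24939)*((-20160 - 11607)/(-18552 + 24267) - 5969) = ((195 - 3*19321 + 3*(-139)*(-57 - 95)) + 24939)*(-31767/5715 - 5969) = ((195 - 57963 + 3*(-139)*(-152)) + 24939)*(-31767*1/5715 - 5969) = ((195 - 57963 + 63384) + 24939)*(-10589/1905 - 5969) = (5616 + 24939)*(-11381534/1905) = 30555*(-11381534/1905) = -23184184758/127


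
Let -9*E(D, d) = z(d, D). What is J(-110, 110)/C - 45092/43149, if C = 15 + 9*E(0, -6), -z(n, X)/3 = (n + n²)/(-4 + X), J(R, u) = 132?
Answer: -4022572/215745 ≈ -18.645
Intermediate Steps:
z(n, X) = -3*(n + n²)/(-4 + X)
E(D, d) = d*(1 + d)/(3*(-4 + D)) (E(D, d) = -(-1)*d*(1 + d)/(3*(-4 + D)) = d*(1 + d)/(3*(-4 + D)))
C = -15/2 (C = 15 + 9*((⅓)*(-6)*(1 - 6)/(-4 + 0)) = 15 + 9*((⅓)*(-6)*(-5)/(-4)) = 15 + 9*((⅓)*(-6)*(-¼)*(-5)) = 15 + 9*(-5/2) = 15 - 45/2 = -15/2 ≈ -7.5000)
J(-110, 110)/C - 45092/43149 = 132/(-15/2) - 45092/43149 = 132*(-2/15) - 45092*1/43149 = -88/5 - 45092/43149 = -4022572/215745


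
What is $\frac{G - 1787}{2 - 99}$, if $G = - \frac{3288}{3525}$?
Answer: $\frac{2100821}{113975} \approx 18.432$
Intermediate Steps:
$G = - \frac{1096}{1175}$ ($G = \left(-3288\right) \frac{1}{3525} = - \frac{1096}{1175} \approx -0.93277$)
$\frac{G - 1787}{2 - 99} = \frac{- \frac{1096}{1175} - 1787}{2 - 99} = - \frac{2100821}{1175 \left(-97\right)} = \left(- \frac{2100821}{1175}\right) \left(- \frac{1}{97}\right) = \frac{2100821}{113975}$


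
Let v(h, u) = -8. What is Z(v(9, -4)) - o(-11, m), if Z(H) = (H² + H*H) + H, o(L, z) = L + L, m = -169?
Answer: 142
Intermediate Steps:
o(L, z) = 2*L
Z(H) = H + 2*H² (Z(H) = (H² + H²) + H = 2*H² + H = H + 2*H²)
Z(v(9, -4)) - o(-11, m) = -8*(1 + 2*(-8)) - 2*(-11) = -8*(1 - 16) - 1*(-22) = -8*(-15) + 22 = 120 + 22 = 142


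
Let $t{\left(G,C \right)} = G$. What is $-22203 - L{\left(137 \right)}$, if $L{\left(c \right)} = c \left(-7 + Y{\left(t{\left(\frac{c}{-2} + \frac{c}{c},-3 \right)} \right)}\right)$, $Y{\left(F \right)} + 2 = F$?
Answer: $- \frac{23445}{2} \approx -11723.0$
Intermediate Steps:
$Y{\left(F \right)} = -2 + F$
$L{\left(c \right)} = c \left(-8 - \frac{c}{2}\right)$ ($L{\left(c \right)} = c \left(-7 - \left(2 - \frac{c}{-2} - \frac{c}{c}\right)\right) = c \left(-7 + \left(-2 + \left(c \left(- \frac{1}{2}\right) + 1\right)\right)\right) = c \left(-7 - \left(1 + \frac{c}{2}\right)\right) = c \left(-8 - \frac{c}{2}\right)$)
$-22203 - L{\left(137 \right)} = -22203 - \left(- \frac{1}{2}\right) 137 \left(16 + 137\right) = -22203 - \left(- \frac{1}{2}\right) 137 \cdot 153 = -22203 - - \frac{20961}{2} = -22203 + \frac{20961}{2} = - \frac{23445}{2}$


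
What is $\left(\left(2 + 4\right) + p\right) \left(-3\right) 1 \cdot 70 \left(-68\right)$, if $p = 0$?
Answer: $85680$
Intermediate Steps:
$\left(\left(2 + 4\right) + p\right) \left(-3\right) 1 \cdot 70 \left(-68\right) = \left(\left(2 + 4\right) + 0\right) \left(-3\right) 1 \cdot 70 \left(-68\right) = \left(6 + 0\right) \left(-3\right) 1 \cdot 70 \left(-68\right) = 6 \left(-3\right) 1 \cdot 70 \left(-68\right) = \left(-18\right) 1 \cdot 70 \left(-68\right) = \left(-18\right) 70 \left(-68\right) = \left(-1260\right) \left(-68\right) = 85680$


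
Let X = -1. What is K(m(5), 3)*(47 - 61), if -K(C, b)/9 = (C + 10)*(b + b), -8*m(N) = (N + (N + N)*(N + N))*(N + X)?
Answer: -32130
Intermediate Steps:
m(N) = -(-1 + N)*(N + 4*N²)/8 (m(N) = -(N + (N + N)*(N + N))*(N - 1)/8 = -(N + (2*N)*(2*N))*(-1 + N)/8 = -(N + 4*N²)*(-1 + N)/8 = -(-1 + N)*(N + 4*N²)/8)
K(C, b) = -18*b*(10 + C) (K(C, b) = -9*(C + 10)*(b + b) = -9*(10 + C)*2*b = -18*b*(10 + C))
K(m(5), 3)*(47 - 61) = (-18*3*(10 + (⅛)*5*(1 - 4*5² + 3*5)))*(47 - 61) = -18*3*(10 + (⅛)*5*(1 - 4*25 + 15))*(-14) = -18*3*(10 + (⅛)*5*(1 - 100 + 15))*(-14) = -18*3*(10 + (⅛)*5*(-84))*(-14) = -18*3*(10 - 105/2)*(-14) = -18*3*(-85/2)*(-14) = 2295*(-14) = -32130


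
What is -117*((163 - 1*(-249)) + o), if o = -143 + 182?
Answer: -52767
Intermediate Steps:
o = 39
-117*((163 - 1*(-249)) + o) = -117*((163 - 1*(-249)) + 39) = -117*((163 + 249) + 39) = -117*(412 + 39) = -117*451 = -52767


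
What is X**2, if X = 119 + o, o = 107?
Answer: 51076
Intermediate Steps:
X = 226 (X = 119 + 107 = 226)
X**2 = 226**2 = 51076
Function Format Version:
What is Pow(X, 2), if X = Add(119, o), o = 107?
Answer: 51076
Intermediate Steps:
X = 226 (X = Add(119, 107) = 226)
Pow(X, 2) = Pow(226, 2) = 51076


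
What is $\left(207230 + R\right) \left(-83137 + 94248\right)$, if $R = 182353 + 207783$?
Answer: $6637333626$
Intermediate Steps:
$R = 390136$
$\left(207230 + R\right) \left(-83137 + 94248\right) = \left(207230 + 390136\right) \left(-83137 + 94248\right) = 597366 \cdot 11111 = 6637333626$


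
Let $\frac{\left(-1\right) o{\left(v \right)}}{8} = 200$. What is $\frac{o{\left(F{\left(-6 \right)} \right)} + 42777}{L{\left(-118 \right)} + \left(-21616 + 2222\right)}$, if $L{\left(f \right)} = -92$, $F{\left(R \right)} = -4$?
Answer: $- \frac{41177}{19486} \approx -2.1132$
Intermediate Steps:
$o{\left(v \right)} = -1600$ ($o{\left(v \right)} = \left(-8\right) 200 = -1600$)
$\frac{o{\left(F{\left(-6 \right)} \right)} + 42777}{L{\left(-118 \right)} + \left(-21616 + 2222\right)} = \frac{-1600 + 42777}{-92 + \left(-21616 + 2222\right)} = \frac{41177}{-92 - 19394} = \frac{41177}{-19486} = 41177 \left(- \frac{1}{19486}\right) = - \frac{41177}{19486}$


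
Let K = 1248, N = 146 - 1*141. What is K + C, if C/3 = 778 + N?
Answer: 3597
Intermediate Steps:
N = 5 (N = 146 - 141 = 5)
C = 2349 (C = 3*(778 + 5) = 3*783 = 2349)
K + C = 1248 + 2349 = 3597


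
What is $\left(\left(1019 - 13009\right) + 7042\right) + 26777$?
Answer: $21829$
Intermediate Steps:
$\left(\left(1019 - 13009\right) + 7042\right) + 26777 = \left(-11990 + 7042\right) + 26777 = -4948 + 26777 = 21829$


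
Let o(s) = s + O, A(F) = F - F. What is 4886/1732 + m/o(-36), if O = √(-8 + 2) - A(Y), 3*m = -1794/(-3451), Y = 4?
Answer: 1826374873/648518822 - 299*I*√6/2246601 ≈ 2.8162 - 0.000326*I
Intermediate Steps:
A(F) = 0
m = 598/3451 (m = (-1794/(-3451))/3 = (-1794*(-1/3451))/3 = (⅓)*(1794/3451) = 598/3451 ≈ 0.17328)
O = I*√6 (O = √(-8 + 2) - 1*0 = √(-6) + 0 = I*√6 + 0 = I*√6 ≈ 2.4495*I)
o(s) = s + I*√6
4886/1732 + m/o(-36) = 4886/1732 + 598/(3451*(-36 + I*√6)) = 4886*(1/1732) + 598/(3451*(-36 + I*√6)) = 2443/866 + 598/(3451*(-36 + I*√6))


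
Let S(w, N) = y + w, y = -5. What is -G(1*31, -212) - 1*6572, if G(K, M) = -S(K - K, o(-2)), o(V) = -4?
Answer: -6577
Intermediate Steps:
S(w, N) = -5 + w
G(K, M) = 5 (G(K, M) = -(-5 + (K - K)) = -(-5 + 0) = -1*(-5) = 5)
-G(1*31, -212) - 1*6572 = -1*5 - 1*6572 = -5 - 6572 = -6577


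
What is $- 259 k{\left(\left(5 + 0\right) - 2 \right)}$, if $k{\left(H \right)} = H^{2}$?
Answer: $-2331$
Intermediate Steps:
$- 259 k{\left(\left(5 + 0\right) - 2 \right)} = - 259 \left(\left(5 + 0\right) - 2\right)^{2} = - 259 \left(5 - 2\right)^{2} = - 259 \cdot 3^{2} = \left(-259\right) 9 = -2331$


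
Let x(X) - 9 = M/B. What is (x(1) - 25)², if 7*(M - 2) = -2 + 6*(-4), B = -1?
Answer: 10000/49 ≈ 204.08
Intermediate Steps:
M = -12/7 (M = 2 + (-2 + 6*(-4))/7 = 2 + (-2 - 24)/7 = 2 + (⅐)*(-26) = 2 - 26/7 = -12/7 ≈ -1.7143)
x(X) = 75/7 (x(X) = 9 - 12/7/(-1) = 9 - 12/7*(-1) = 9 + 12/7 = 75/7)
(x(1) - 25)² = (75/7 - 25)² = (-100/7)² = 10000/49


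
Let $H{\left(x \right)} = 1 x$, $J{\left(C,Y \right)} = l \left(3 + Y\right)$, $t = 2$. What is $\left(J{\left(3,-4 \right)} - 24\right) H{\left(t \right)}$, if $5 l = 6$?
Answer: $- \frac{252}{5} \approx -50.4$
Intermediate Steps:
$l = \frac{6}{5}$ ($l = \frac{1}{5} \cdot 6 = \frac{6}{5} \approx 1.2$)
$J{\left(C,Y \right)} = \frac{18}{5} + \frac{6 Y}{5}$ ($J{\left(C,Y \right)} = \frac{6 \left(3 + Y\right)}{5} = \frac{18}{5} + \frac{6 Y}{5}$)
$H{\left(x \right)} = x$
$\left(J{\left(3,-4 \right)} - 24\right) H{\left(t \right)} = \left(\left(\frac{18}{5} + \frac{6}{5} \left(-4\right)\right) - 24\right) 2 = \left(\left(\frac{18}{5} - \frac{24}{5}\right) - 24\right) 2 = \left(- \frac{6}{5} - 24\right) 2 = \left(- \frac{126}{5}\right) 2 = - \frac{252}{5}$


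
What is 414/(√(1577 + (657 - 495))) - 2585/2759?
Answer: -2585/2759 + 414*√1739/1739 ≈ 8.9908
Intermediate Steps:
414/(√(1577 + (657 - 495))) - 2585/2759 = 414/(√(1577 + 162)) - 2585*1/2759 = 414/(√1739) - 2585/2759 = 414*(√1739/1739) - 2585/2759 = 414*√1739/1739 - 2585/2759 = -2585/2759 + 414*√1739/1739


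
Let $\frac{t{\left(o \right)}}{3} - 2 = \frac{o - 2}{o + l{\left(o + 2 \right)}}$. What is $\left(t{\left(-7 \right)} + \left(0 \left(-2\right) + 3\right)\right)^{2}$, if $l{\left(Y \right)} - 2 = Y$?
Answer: $\frac{13689}{100} \approx 136.89$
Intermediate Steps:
$l{\left(Y \right)} = 2 + Y$
$t{\left(o \right)} = 6 + \frac{3 \left(-2 + o\right)}{4 + 2 o}$ ($t{\left(o \right)} = 6 + 3 \frac{o - 2}{o + \left(2 + \left(o + 2\right)\right)} = 6 + 3 \frac{-2 + o}{o + \left(2 + \left(2 + o\right)\right)} = 6 + 3 \frac{-2 + o}{o + \left(4 + o\right)} = 6 + 3 \frac{-2 + o}{4 + 2 o} = 6 + \frac{3 \left(-2 + o\right)}{4 + 2 o}$)
$\left(t{\left(-7 \right)} + \left(0 \left(-2\right) + 3\right)\right)^{2} = \left(\frac{3 \left(6 + 5 \left(-7\right)\right)}{2 \left(2 - 7\right)} + \left(0 \left(-2\right) + 3\right)\right)^{2} = \left(\frac{3 \left(6 - 35\right)}{2 \left(-5\right)} + \left(0 + 3\right)\right)^{2} = \left(\frac{3}{2} \left(- \frac{1}{5}\right) \left(-29\right) + 3\right)^{2} = \left(\frac{87}{10} + 3\right)^{2} = \left(\frac{117}{10}\right)^{2} = \frac{13689}{100}$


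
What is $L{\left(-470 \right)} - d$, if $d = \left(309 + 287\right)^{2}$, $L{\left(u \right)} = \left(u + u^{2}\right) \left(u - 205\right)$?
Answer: $-149145466$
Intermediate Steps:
$L{\left(u \right)} = \left(-205 + u\right) \left(u + u^{2}\right)$ ($L{\left(u \right)} = \left(u + u^{2}\right) \left(-205 + u\right) = \left(-205 + u\right) \left(u + u^{2}\right)$)
$d = 355216$ ($d = 596^{2} = 355216$)
$L{\left(-470 \right)} - d = - 470 \left(-205 + \left(-470\right)^{2} - -95880\right) - 355216 = - 470 \left(-205 + 220900 + 95880\right) - 355216 = \left(-470\right) 316575 - 355216 = -148790250 - 355216 = -149145466$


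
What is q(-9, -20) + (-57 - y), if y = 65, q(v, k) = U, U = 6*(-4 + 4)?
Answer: -122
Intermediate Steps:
U = 0 (U = 6*0 = 0)
q(v, k) = 0
q(-9, -20) + (-57 - y) = 0 + (-57 - 1*65) = 0 + (-57 - 65) = 0 - 122 = -122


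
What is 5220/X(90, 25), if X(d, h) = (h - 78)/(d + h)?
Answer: -600300/53 ≈ -11326.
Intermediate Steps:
X(d, h) = (-78 + h)/(d + h)
5220/X(90, 25) = 5220/(((-78 + 25)/(90 + 25))) = 5220/((-53/115)) = 5220/(((1/115)*(-53))) = 5220/(-53/115) = 5220*(-115/53) = -600300/53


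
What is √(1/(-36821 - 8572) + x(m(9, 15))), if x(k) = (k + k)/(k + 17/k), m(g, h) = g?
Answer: 4*√10431266007/317751 ≈ 1.2857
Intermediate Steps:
x(k) = 2*k/(k + 17/k) (x(k) = (2*k)/(k + 17/k) = 2*k/(k + 17/k))
√(1/(-36821 - 8572) + x(m(9, 15))) = √(1/(-36821 - 8572) + 2*9²/(17 + 9²)) = √(1/(-45393) + 2*81/(17 + 81)) = √(-1/45393 + 2*81/98) = √(-1/45393 + 2*81*(1/98)) = √(-1/45393 + 81/49) = √(3676784/2224257) = 4*√10431266007/317751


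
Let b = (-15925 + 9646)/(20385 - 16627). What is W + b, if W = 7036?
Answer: 26435009/3758 ≈ 7034.3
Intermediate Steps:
b = -6279/3758 ≈ -1.6708
W + b = 7036 - 6279/3758 = 26435009/3758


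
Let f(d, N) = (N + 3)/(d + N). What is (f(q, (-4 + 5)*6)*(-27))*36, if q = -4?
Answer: -4374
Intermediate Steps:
f(d, N) = (3 + N)/(N + d)
(f(q, (-4 + 5)*6)*(-27))*36 = (((3 + (-4 + 5)*6)/((-4 + 5)*6 - 4))*(-27))*36 = (((3 + 1*6)/(1*6 - 4))*(-27))*36 = (((3 + 6)/(6 - 4))*(-27))*36 = ((9/2)*(-27))*36 = -243/2*36 = -4374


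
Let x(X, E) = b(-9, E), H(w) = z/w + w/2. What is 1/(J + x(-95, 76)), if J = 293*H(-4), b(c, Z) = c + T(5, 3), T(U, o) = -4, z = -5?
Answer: -4/931 ≈ -0.0042965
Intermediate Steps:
b(c, Z) = -4 + c (b(c, Z) = c - 4 = -4 + c)
H(w) = w/2 - 5/w (H(w) = -5/w + w/2 = w/2 - 5/w)
x(X, E) = -13 (x(X, E) = -4 - 9 = -13)
J = -879/4 (J = 293*((½)*(-4) - 5/(-4)) = 293*(-2 - 5*(-¼)) = 293*(-2 + 5/4) = 293*(-¾) = -879/4 ≈ -219.75)
1/(J + x(-95, 76)) = 1/(-879/4 - 13) = 1/(-931/4) = -4/931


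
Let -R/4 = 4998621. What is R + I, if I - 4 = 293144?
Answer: -19701336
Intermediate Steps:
R = -19994484 (R = -4*4998621 = -19994484)
I = 293148 (I = 4 + 293144 = 293148)
R + I = -19994484 + 293148 = -19701336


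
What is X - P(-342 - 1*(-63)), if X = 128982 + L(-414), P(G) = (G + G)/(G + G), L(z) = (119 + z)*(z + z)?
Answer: 373241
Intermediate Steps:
L(z) = 2*z*(119 + z) (L(z) = (119 + z)*(2*z) = 2*z*(119 + z))
P(G) = 1 (P(G) = (2*G)/((2*G)) = (2*G)*(1/(2*G)) = 1)
X = 373242 (X = 128982 + 2*(-414)*(119 - 414) = 128982 + 2*(-414)*(-295) = 128982 + 244260 = 373242)
X - P(-342 - 1*(-63)) = 373242 - 1*1 = 373242 - 1 = 373241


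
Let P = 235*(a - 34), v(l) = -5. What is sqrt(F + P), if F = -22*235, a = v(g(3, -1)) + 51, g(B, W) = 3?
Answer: 5*I*sqrt(94) ≈ 48.477*I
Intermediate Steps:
a = 46 (a = -5 + 51 = 46)
F = -5170
P = 2820 (P = 235*(46 - 34) = 235*12 = 2820)
sqrt(F + P) = sqrt(-5170 + 2820) = sqrt(-2350) = 5*I*sqrt(94)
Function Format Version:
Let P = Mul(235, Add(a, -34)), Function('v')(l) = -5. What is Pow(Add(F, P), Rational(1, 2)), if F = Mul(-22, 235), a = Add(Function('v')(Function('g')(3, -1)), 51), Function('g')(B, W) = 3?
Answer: Mul(5, I, Pow(94, Rational(1, 2))) ≈ Mul(48.477, I)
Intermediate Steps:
a = 46 (a = Add(-5, 51) = 46)
F = -5170
P = 2820 (P = Mul(235, Add(46, -34)) = Mul(235, 12) = 2820)
Pow(Add(F, P), Rational(1, 2)) = Pow(Add(-5170, 2820), Rational(1, 2)) = Pow(-2350, Rational(1, 2)) = Mul(5, I, Pow(94, Rational(1, 2)))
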